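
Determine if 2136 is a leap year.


Yes

Rules: divisible by 4 AND (not by 100 OR by 400)
2136 ÷ 4 = 534 exactly → divisible by 4
2136 ÷ 100 = 21 remainder 36 → not divisible by 100
Divisible by 4 but not by 100 → leap year


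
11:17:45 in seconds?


Hours: 11 × 3600 = 39600
Minutes: 17 × 60 = 1020
Seconds: 45
Total = 39600 + 1020 + 45 = 40665

40665 seconds


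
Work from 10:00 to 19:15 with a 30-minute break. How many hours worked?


Total time = (19×60+15) - (10×60+0)
= 1155 - 600 = 555 min
Minus break: 555 - 30 = 525 min
= 8h 45m

8h 45m (525 minutes)


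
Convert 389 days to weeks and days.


Weeks: 389 ÷ 7 = 55 remainder 4

55 weeks 4 days


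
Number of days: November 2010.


Month: November (month 11)
November has 30 days

30 days


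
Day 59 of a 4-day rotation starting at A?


Shift C

Shifts: A, B, C, D
Start: A (index 0)
Day 59: (0 + 59 - 1) mod 4
= 58 mod 4
= 2
Index 2 → shift C


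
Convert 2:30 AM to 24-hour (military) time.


02:30

Input: 2:30 AM
AM hour stays: 2


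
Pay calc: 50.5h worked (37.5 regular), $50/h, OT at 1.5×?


Regular: 37.5h × $50 = $1875.00
Overtime: 50.5 - 37.5 = 13.0h
OT pay: 13.0h × $50 × 1.5 = $975.00
Total = $1875.00 + $975.00 = $2850.00

$2850.00


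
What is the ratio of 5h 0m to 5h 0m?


Duration 1: 300 minutes
Duration 2: 300 minutes
Ratio = 300:300
GCD = 300
Simplified = 1:1
As a decimal: 1/1 = 1.00

1:1 (1.00)


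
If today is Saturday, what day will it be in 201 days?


Thursday

Start: Saturday (index 5)
(5 + 201) mod 7
= 206 mod 7
= 3
Index 3 → Thursday


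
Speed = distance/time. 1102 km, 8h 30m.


Distance: 1102 km
Time: 8h 30m = 510 min = 510/60 = 17/2 hours
Speed = 1102 ÷ (17/2) = 1102 × 2 / 17 = 2204/17 ≈ 129.6 km/h

129.6 km/h


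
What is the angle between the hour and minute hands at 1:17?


63.5°

Hour hand = 1×30 + 17×0.5 = 38.5°
Minute hand = 17×6 = 102°
Difference = |38.5 - 102| = 63.5°


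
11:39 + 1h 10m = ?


Start: 699 minutes from midnight
Add: 70 minutes
Total: 769 minutes
Hours: 769 ÷ 60 = 12 remainder 49

12:49


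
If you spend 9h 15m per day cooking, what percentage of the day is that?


38.5%

Time: 555 minutes
Day: 1440 minutes
Percentage = (555/1440) × 100 ≈ 38.5%


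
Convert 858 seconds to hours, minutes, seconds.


0h 14m 18s

Hours: 858 ÷ 3600 = 0 remainder 858
Minutes: 858 ÷ 60 = 14 remainder 18
Seconds: 18


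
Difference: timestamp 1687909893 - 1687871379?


Difference = 1687909893 - 1687871379 = 38514 seconds
In hours: 38514 / 3600 ≈ 10.7
In days: 38514 / 86400 ≈ 0.45

38514 seconds (10.7 hours / 0.45 days)


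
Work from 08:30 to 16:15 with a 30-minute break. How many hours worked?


Total time = (16×60+15) - (8×60+30)
= 975 - 510 = 465 min
Minus break: 465 - 30 = 435 min
= 7h 15m

7h 15m (435 minutes)


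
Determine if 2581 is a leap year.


No

Rules: divisible by 4 AND (not by 100 OR by 400)
2581 ÷ 4 = 645 remainder 1 → not divisible by 4
Not divisible by 4 → not a leap year


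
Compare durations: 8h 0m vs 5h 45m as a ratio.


32:23 (1.39)

Duration 1: 480 minutes
Duration 2: 345 minutes
Ratio = 480:345
GCD = 15
Simplified = 32:23
As a decimal: 32/23 ≈ 1.39


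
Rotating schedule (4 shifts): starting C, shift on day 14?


Shift D

Shifts: A, B, C, D
Start: C (index 2)
Day 14: (2 + 14 - 1) mod 4
= 15 mod 4
= 3
Index 3 → shift D


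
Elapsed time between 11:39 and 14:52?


End time in minutes: 14×60 + 52 = 892
Start time in minutes: 11×60 + 39 = 699
Difference = 892 - 699 = 193 minutes
= 3 hours 13 minutes

3h 13m


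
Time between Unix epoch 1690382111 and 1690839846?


457735 seconds (127.1 hours / 5.30 days)

Difference = 1690839846 - 1690382111 = 457735 seconds
In hours: 457735 / 3600 ≈ 127.1
In days: 457735 / 86400 ≈ 5.30


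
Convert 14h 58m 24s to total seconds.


53904 seconds

Hours: 14 × 3600 = 50400
Minutes: 58 × 60 = 3480
Seconds: 24
Total = 50400 + 3480 + 24 = 53904


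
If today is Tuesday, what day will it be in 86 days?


Thursday

Start: Tuesday (index 1)
(1 + 86) mod 7
= 87 mod 7
= 3
Index 3 → Thursday


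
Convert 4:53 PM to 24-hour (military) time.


16:53

Input: 4:53 PM
PM: 4 + 12 = 16


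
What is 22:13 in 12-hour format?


Hour: 22
22 - 12 = 10 → PM

10:13 PM


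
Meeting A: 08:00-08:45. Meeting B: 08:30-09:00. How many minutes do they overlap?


Meeting A: 480-525 (in minutes from midnight)
Meeting B: 510-540
Overlap start = max(480, 510) = 510
Overlap end = min(525, 540) = 525
Overlap = max(0, 525 - 510) = 15 min

15 minutes


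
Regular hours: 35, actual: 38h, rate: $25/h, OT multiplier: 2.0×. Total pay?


Regular: 35h × $25 = $875.00
Overtime: 38 - 35 = 3h
OT pay: 3h × $25 × 2.0 = $150.00
Total = $875.00 + $150.00 = $1025.00

$1025.00


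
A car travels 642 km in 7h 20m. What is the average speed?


Distance: 642 km
Time: 7h 20m = 440 min = 440/60 = 22/3 hours
Speed = 642 ÷ (22/3) = 642 × 3 / 22 = 1926/22 ≈ 87.5 km/h

87.5 km/h


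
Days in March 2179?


31 days

Month: March (month 3)
March has 31 days


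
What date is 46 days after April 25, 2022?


Start: April 25, 2022
Add 46 days
April 25 → May 1: 30 - 25 + 1 = 6 days (46 - 6 = 40 left)
May 1 → June 1: 31 - 1 + 1 = 31 days (40 - 31 = 9 left)
June 1 + 9 = June 10, 2022

June 10, 2022


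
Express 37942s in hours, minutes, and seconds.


Hours: 37942 ÷ 3600 = 10 remainder 1942
Minutes: 1942 ÷ 60 = 32 remainder 22
Seconds: 22

10h 32m 22s


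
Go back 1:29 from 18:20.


16:51

Start: 1100 minutes from midnight
Subtract: 89 minutes
Remaining: 1100 - 89 = 1011
Hours: 16, Minutes: 51


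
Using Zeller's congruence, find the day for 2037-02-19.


Zeller's congruence:
q=19, m=14, k=36, j=20
h = (19 + ⌊13×15/5⌋ + 36 + ⌊36/4⌋ + ⌊20/4⌋ - 2×20) mod 7
= (19 + 39 + 36 + 9 + 5 - 40) mod 7
= 68 mod 7 = 5
h=5 → Thursday

Thursday


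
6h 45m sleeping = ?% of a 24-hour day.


Time: 405 minutes
Day: 1440 minutes
Percentage = (405/1440) × 100 ≈ 28.1%

28.1%


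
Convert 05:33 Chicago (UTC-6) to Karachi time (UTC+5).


Time difference = UTC+5 - UTC-6 = +11 hours
New hour = (5 + 11) mod 24
= 16 mod 24 = 16
Minutes unchanged → 16:33

16:33


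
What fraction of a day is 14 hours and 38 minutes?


Total minutes: 14×60 + 38 = 878
Day = 24×60 = 1440 minutes
Fraction = 878/1440 ≈ 0.6097
As a percentage: 878/1440 × 100 ≈ 60.97%

0.6097 (60.97%)


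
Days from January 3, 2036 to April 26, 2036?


114 days

From January 3, 2036 to April 26, 2036
Rest of January 2036: 31 - 3 = 28
Full months: February 2036 29, March 31
Days into April 2036: 26
Total = 28 + 29 + 31 + 26 = 114 days


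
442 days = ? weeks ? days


Weeks: 442 ÷ 7 = 63 remainder 1

63 weeks 1 days


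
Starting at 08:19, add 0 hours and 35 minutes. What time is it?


Start: 499 minutes from midnight
Add: 35 minutes
Total: 534 minutes
Hours: 534 ÷ 60 = 8 remainder 54

08:54


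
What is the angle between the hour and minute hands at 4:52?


166.0°

Hour hand = 4×30 + 52×0.5 = 146.0°
Minute hand = 52×6 = 312°
Difference = |146.0 - 312| = 166.0°


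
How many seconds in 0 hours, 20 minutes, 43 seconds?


1243 seconds

Hours: 0 × 3600 = 0
Minutes: 20 × 60 = 1200
Seconds: 43
Total = 0 + 1200 + 43 = 1243


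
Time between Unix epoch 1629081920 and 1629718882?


Difference = 1629718882 - 1629081920 = 636962 seconds
In hours: 636962 / 3600 ≈ 176.9
In days: 636962 / 86400 ≈ 7.37

636962 seconds (176.9 hours / 7.37 days)


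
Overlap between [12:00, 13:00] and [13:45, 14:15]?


Meeting A: 720-780 (in minutes from midnight)
Meeting B: 825-855
Overlap start = max(720, 825) = 825
Overlap end = min(780, 855) = 780
Overlap = max(0, 780 - 825) = 0 min

0 minutes


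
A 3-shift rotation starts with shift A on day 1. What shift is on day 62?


Shifts: A, B, C
Start: A (index 0)
Day 62: (0 + 62 - 1) mod 3
= 61 mod 3
= 1
Index 1 → shift B

Shift B


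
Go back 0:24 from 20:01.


Start: 1201 minutes from midnight
Subtract: 24 minutes
Remaining: 1201 - 24 = 1177
Hours: 19, Minutes: 37

19:37


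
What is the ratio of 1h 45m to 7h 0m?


Duration 1: 105 minutes
Duration 2: 420 minutes
Ratio = 105:420
GCD = 105
Simplified = 1:4
As a decimal: 1/4 = 0.25

1:4 (0.25)


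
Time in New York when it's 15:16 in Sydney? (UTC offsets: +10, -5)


00:16

Time difference = UTC-5 - UTC+10 = -15 hours
New hour = (15 -15) mod 24
= 0 mod 24 = 0
Minutes unchanged → 00:16


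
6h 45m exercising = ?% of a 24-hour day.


28.1%

Time: 405 minutes
Day: 1440 minutes
Percentage = (405/1440) × 100 ≈ 28.1%


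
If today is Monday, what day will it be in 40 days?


Saturday

Start: Monday (index 0)
(0 + 40) mod 7
= 40 mod 7
= 5
Index 5 → Saturday


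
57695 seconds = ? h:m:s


16h 1m 35s

Hours: 57695 ÷ 3600 = 16 remainder 95
Minutes: 95 ÷ 60 = 1 remainder 35
Seconds: 35


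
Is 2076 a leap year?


Rules: divisible by 4 AND (not by 100 OR by 400)
2076 ÷ 4 = 519 exactly → divisible by 4
2076 ÷ 100 = 20 remainder 76 → not divisible by 100
Divisible by 4 but not by 100 → leap year

Yes


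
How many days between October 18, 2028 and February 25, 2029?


130 days

From October 18, 2028 to February 25, 2029
Rest of October 2028: 31 - 18 = 13
Full months: November 30, December 31, January 31
Days into February 2029: 25
Total = 13 + 30 + 31 + 31 + 25 = 130 days


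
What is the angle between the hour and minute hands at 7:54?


Hour hand = 7×30 + 54×0.5 = 237.0°
Minute hand = 54×6 = 324°
Difference = |237.0 - 324| = 87.0°

87.0°


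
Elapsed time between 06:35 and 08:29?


1h 54m

End time in minutes: 8×60 + 29 = 509
Start time in minutes: 6×60 + 35 = 395
Difference = 509 - 395 = 114 minutes
= 1 hours 54 minutes


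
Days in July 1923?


Month: July (month 7)
July has 31 days

31 days


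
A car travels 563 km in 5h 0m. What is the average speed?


Distance: 563 km
Time: 5 hours
Speed = 563 / 5 = 112.6 km/h

112.6 km/h


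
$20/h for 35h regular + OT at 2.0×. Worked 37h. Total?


$780.00

Regular: 35h × $20 = $700.00
Overtime: 37 - 35 = 2h
OT pay: 2h × $20 × 2.0 = $80.00
Total = $700.00 + $80.00 = $780.00


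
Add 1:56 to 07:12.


09:08

Start: 432 minutes from midnight
Add: 116 minutes
Total: 548 minutes
Hours: 548 ÷ 60 = 9 remainder 8


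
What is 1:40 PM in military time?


13:40

Input: 1:40 PM
PM: 1 + 12 = 13


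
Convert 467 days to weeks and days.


66 weeks 5 days

Weeks: 467 ÷ 7 = 66 remainder 5


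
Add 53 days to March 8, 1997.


April 30, 1997

Start: March 8, 1997
Add 53 days
March 8 → April 1: 31 - 8 + 1 = 24 days (53 - 24 = 29 left)
April 1 + 29 = April 30, 1997


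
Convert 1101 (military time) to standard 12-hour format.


11:01 AM

Hour: 11
11 < 12 → AM


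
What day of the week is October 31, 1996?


Zeller's congruence:
q=31, m=10, k=96, j=19
h = (31 + ⌊13×11/5⌋ + 96 + ⌊96/4⌋ + ⌊19/4⌋ - 2×19) mod 7
= (31 + 28 + 96 + 24 + 4 - 38) mod 7
= 145 mod 7 = 5
h=5 → Thursday

Thursday


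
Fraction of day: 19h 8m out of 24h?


0.7972 (79.72%)

Total minutes: 19×60 + 8 = 1148
Day = 24×60 = 1440 minutes
Fraction = 1148/1440 ≈ 0.7972
As a percentage: 1148/1440 × 100 ≈ 79.72%


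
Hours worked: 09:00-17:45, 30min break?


8h 15m (495 minutes)

Total time = (17×60+45) - (9×60+0)
= 1065 - 540 = 525 min
Minus break: 525 - 30 = 495 min
= 8h 15m


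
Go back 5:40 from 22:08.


Start: 1328 minutes from midnight
Subtract: 340 minutes
Remaining: 1328 - 340 = 988
Hours: 16, Minutes: 28

16:28


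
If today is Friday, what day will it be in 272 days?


Thursday

Start: Friday (index 4)
(4 + 272) mod 7
= 276 mod 7
= 3
Index 3 → Thursday


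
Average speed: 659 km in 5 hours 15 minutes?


125.5 km/h

Distance: 659 km
Time: 5h 15m = 315 min = 315/60 = 21/4 hours
Speed = 659 ÷ (21/4) = 659 × 4 / 21 = 2636/21 ≈ 125.5 km/h


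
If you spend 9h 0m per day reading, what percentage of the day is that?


37.5%

Time: 540 minutes
Day: 1440 minutes
Percentage = (540/1440) × 100 = 37.5%


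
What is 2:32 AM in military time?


02:32

Input: 2:32 AM
AM hour stays: 2


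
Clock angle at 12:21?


Hour hand (12 ≡ 0 on the dial): 0×30 + 21×0.5 = 10.5°
Minute hand = 21×6 = 126°
Difference = |10.5 - 126| = 115.5°

115.5°


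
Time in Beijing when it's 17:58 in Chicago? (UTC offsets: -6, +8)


Time difference = UTC+8 - UTC-6 = +14 hours
New hour = (17 + 14) mod 24
= 31 mod 24 = 7
Minutes unchanged → 07:58; 31 ≥ 24 → next day

07:58 (next day)


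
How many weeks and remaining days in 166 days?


23 weeks 5 days

Weeks: 166 ÷ 7 = 23 remainder 5


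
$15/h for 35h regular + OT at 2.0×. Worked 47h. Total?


Regular: 35h × $15 = $525.00
Overtime: 47 - 35 = 12h
OT pay: 12h × $15 × 2.0 = $360.00
Total = $525.00 + $360.00 = $885.00

$885.00


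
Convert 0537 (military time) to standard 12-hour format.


Hour: 5
5 < 12 → AM

5:37 AM


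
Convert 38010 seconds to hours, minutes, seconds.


10h 33m 30s

Hours: 38010 ÷ 3600 = 10 remainder 2010
Minutes: 2010 ÷ 60 = 33 remainder 30
Seconds: 30


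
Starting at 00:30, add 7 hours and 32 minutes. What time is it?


08:02

Start: 30 minutes from midnight
Add: 452 minutes
Total: 482 minutes
Hours: 482 ÷ 60 = 8 remainder 2


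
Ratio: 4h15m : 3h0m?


Duration 1: 255 minutes
Duration 2: 180 minutes
Ratio = 255:180
GCD = 15
Simplified = 17:12
As a decimal: 17/12 ≈ 1.42

17:12 (1.42)


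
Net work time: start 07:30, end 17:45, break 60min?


Total time = (17×60+45) - (7×60+30)
= 1065 - 450 = 615 min
Minus break: 615 - 60 = 555 min
= 9h 15m

9h 15m (555 minutes)


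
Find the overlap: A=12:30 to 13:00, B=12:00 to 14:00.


30 minutes

Meeting A: 750-780 (in minutes from midnight)
Meeting B: 720-840
Overlap start = max(750, 720) = 750
Overlap end = min(780, 840) = 780
Overlap = max(0, 780 - 750) = 30 min


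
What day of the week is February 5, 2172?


Wednesday

Zeller's congruence:
q=5, m=14, k=71, j=21
h = (5 + ⌊13×15/5⌋ + 71 + ⌊71/4⌋ + ⌊21/4⌋ - 2×21) mod 7
= (5 + 39 + 71 + 17 + 5 - 42) mod 7
= 95 mod 7 = 4
h=4 → Wednesday


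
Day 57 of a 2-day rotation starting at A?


Shifts: A, B
Start: A (index 0)
Day 57: (0 + 57 - 1) mod 2
= 56 mod 2
= 0
Index 0 → shift A

Shift A


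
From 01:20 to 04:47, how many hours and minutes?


3h 27m

End time in minutes: 4×60 + 47 = 287
Start time in minutes: 1×60 + 20 = 80
Difference = 287 - 80 = 207 minutes
= 3 hours 27 minutes


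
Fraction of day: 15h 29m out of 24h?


Total minutes: 15×60 + 29 = 929
Day = 24×60 = 1440 minutes
Fraction = 929/1440 ≈ 0.6451
As a percentage: 929/1440 × 100 ≈ 64.51%

0.6451 (64.51%)


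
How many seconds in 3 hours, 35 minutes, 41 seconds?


12941 seconds

Hours: 3 × 3600 = 10800
Minutes: 35 × 60 = 2100
Seconds: 41
Total = 10800 + 2100 + 41 = 12941


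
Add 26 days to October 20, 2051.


Start: October 20, 2051
Add 26 days
October 20 → November 1: 31 - 20 + 1 = 12 days (26 - 12 = 14 left)
November 1 + 14 = November 15, 2051

November 15, 2051


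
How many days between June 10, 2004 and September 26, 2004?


108 days

From June 10, 2004 to September 26, 2004
Rest of June 2004: 30 - 10 = 20
Full months: July 31, August 31
Days into September 2004: 26
Total = 20 + 31 + 31 + 26 = 108 days


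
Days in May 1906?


31 days

Month: May (month 5)
May has 31 days


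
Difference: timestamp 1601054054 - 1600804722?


Difference = 1601054054 - 1600804722 = 249332 seconds
In hours: 249332 / 3600 ≈ 69.3
In days: 249332 / 86400 ≈ 2.89

249332 seconds (69.3 hours / 2.89 days)


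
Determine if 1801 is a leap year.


No

Rules: divisible by 4 AND (not by 100 OR by 400)
1801 ÷ 4 = 450 remainder 1 → not divisible by 4
Not divisible by 4 → not a leap year


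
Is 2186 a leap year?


Rules: divisible by 4 AND (not by 100 OR by 400)
2186 ÷ 4 = 546 remainder 2 → not divisible by 4
Not divisible by 4 → not a leap year

No


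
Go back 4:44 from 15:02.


10:18

Start: 902 minutes from midnight
Subtract: 284 minutes
Remaining: 902 - 284 = 618
Hours: 10, Minutes: 18


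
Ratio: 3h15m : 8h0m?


13:32 (0.41)

Duration 1: 195 minutes
Duration 2: 480 minutes
Ratio = 195:480
GCD = 15
Simplified = 13:32
As a decimal: 13/32 ≈ 0.41


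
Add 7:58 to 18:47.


02:45 (next day)

Start: 1127 minutes from midnight
Add: 478 minutes
Total: 1605 minutes
Hours: 1605 ÷ 60 = 26 remainder 45
26 ≥ 24 → 26 - 24 = 2 (next day)


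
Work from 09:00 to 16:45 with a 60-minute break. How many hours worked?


6h 45m (405 minutes)

Total time = (16×60+45) - (9×60+0)
= 1005 - 540 = 465 min
Minus break: 465 - 60 = 405 min
= 6h 45m


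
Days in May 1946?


Month: May (month 5)
May has 31 days

31 days


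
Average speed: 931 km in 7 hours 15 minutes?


Distance: 931 km
Time: 7h 15m = 435 min = 435/60 = 29/4 hours
Speed = 931 ÷ (29/4) = 931 × 4 / 29 = 3724/29 ≈ 128.4 km/h

128.4 km/h


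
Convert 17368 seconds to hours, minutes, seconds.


4h 49m 28s

Hours: 17368 ÷ 3600 = 4 remainder 2968
Minutes: 2968 ÷ 60 = 49 remainder 28
Seconds: 28


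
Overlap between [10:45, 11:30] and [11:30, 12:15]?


Meeting A: 645-690 (in minutes from midnight)
Meeting B: 690-735
Overlap start = max(645, 690) = 690
Overlap end = min(690, 735) = 690
Overlap = max(0, 690 - 690) = 0 min

0 minutes


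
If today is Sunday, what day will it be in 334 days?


Friday

Start: Sunday (index 6)
(6 + 334) mod 7
= 340 mod 7
= 4
Index 4 → Friday


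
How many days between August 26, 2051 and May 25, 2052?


273 days

From August 26, 2051 to May 25, 2052
Rest of August 2051: 31 - 26 = 5
Full months: September 30, October 31, November 30, December 31, January 31, February 2052 29, March 31, April 30
Days into May 2052: 25
Total = 5 + 30 + 31 + 30 + 31 + 31 + 29 + 31 + 30 + 25 = 273 days


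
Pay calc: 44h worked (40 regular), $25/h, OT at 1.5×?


$1150.00

Regular: 40h × $25 = $1000.00
Overtime: 44 - 40 = 4h
OT pay: 4h × $25 × 1.5 = $150.00
Total = $1000.00 + $150.00 = $1150.00


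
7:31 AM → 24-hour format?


Input: 7:31 AM
AM hour stays: 7

07:31


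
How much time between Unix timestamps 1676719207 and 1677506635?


Difference = 1677506635 - 1676719207 = 787428 seconds
In hours: 787428 / 3600 ≈ 218.7
In days: 787428 / 86400 ≈ 9.11

787428 seconds (218.7 hours / 9.11 days)


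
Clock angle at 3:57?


Hour hand = 3×30 + 57×0.5 = 118.5°
Minute hand = 57×6 = 342°
Difference = |118.5 - 342| = 223.5°
Since > 180°: 360 - 223.5 = 136.5°

136.5°


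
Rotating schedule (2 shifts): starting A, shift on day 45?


Shifts: A, B
Start: A (index 0)
Day 45: (0 + 45 - 1) mod 2
= 44 mod 2
= 0
Index 0 → shift A

Shift A


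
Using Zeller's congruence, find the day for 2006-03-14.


Tuesday

Zeller's congruence:
q=14, m=3, k=6, j=20
h = (14 + ⌊13×4/5⌋ + 6 + ⌊6/4⌋ + ⌊20/4⌋ - 2×20) mod 7
= (14 + 10 + 6 + 1 + 5 - 40) mod 7
= -4 mod 7 = 3
h=3 → Tuesday


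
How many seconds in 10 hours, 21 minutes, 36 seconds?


Hours: 10 × 3600 = 36000
Minutes: 21 × 60 = 1260
Seconds: 36
Total = 36000 + 1260 + 36 = 37296

37296 seconds


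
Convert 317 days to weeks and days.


Weeks: 317 ÷ 7 = 45 remainder 2

45 weeks 2 days


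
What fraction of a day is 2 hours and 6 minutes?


Total minutes: 2×60 + 6 = 126
Day = 24×60 = 1440 minutes
Fraction = 126/1440 = 0.0875
As a percentage: 126/1440 × 100 = 8.75%

0.0875 (8.75%)


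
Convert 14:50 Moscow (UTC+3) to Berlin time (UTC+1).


Time difference = UTC+1 - UTC+3 = -2 hours
New hour = (14 -2) mod 24
= 12 mod 24 = 12
Minutes unchanged → 12:50

12:50


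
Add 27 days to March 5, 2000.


Start: March 5, 2000
Add 27 days
March 5 → April 1: 31 - 5 + 1 = 27 days (27 - 27 = 0 left)
Land exactly on April 1, 2000

April 1, 2000


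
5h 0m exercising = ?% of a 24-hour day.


Time: 300 minutes
Day: 1440 minutes
Percentage = (300/1440) × 100 ≈ 20.8%

20.8%


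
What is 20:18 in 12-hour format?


Hour: 20
20 - 12 = 8 → PM

8:18 PM


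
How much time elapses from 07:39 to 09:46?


End time in minutes: 9×60 + 46 = 586
Start time in minutes: 7×60 + 39 = 459
Difference = 586 - 459 = 127 minutes
= 2 hours 7 minutes

2h 7m


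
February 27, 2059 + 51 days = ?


April 19, 2059

Start: February 27, 2059
Add 51 days
February 27 → March 1: 28 - 27 + 1 = 2 days (51 - 2 = 49 left)
March 1 → April 1: 31 - 1 + 1 = 31 days (49 - 31 = 18 left)
April 1 + 18 = April 19, 2059


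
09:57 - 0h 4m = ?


Start: 597 minutes from midnight
Subtract: 4 minutes
Remaining: 597 - 4 = 593
Hours: 9, Minutes: 53

09:53


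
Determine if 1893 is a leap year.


Rules: divisible by 4 AND (not by 100 OR by 400)
1893 ÷ 4 = 473 remainder 1 → not divisible by 4
Not divisible by 4 → not a leap year

No


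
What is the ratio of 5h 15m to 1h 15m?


Duration 1: 315 minutes
Duration 2: 75 minutes
Ratio = 315:75
GCD = 15
Simplified = 21:5
As a decimal: 21/5 = 4.20

21:5 (4.20)


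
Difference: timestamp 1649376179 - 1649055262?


Difference = 1649376179 - 1649055262 = 320917 seconds
In hours: 320917 / 3600 ≈ 89.1
In days: 320917 / 86400 ≈ 3.71

320917 seconds (89.1 hours / 3.71 days)


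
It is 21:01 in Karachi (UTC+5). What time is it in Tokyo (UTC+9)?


01:01 (next day)

Time difference = UTC+9 - UTC+5 = +4 hours
New hour = (21 + 4) mod 24
= 25 mod 24 = 1
Minutes unchanged → 01:01; 25 ≥ 24 → next day


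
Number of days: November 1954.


30 days

Month: November (month 11)
November has 30 days


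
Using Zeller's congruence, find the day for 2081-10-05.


Zeller's congruence:
q=5, m=10, k=81, j=20
h = (5 + ⌊13×11/5⌋ + 81 + ⌊81/4⌋ + ⌊20/4⌋ - 2×20) mod 7
= (5 + 28 + 81 + 20 + 5 - 40) mod 7
= 99 mod 7 = 1
h=1 → Sunday

Sunday


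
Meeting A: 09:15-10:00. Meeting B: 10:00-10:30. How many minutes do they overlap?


0 minutes

Meeting A: 555-600 (in minutes from midnight)
Meeting B: 600-630
Overlap start = max(555, 600) = 600
Overlap end = min(600, 630) = 600
Overlap = max(0, 600 - 600) = 0 min


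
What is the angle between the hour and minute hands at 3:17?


Hour hand = 3×30 + 17×0.5 = 98.5°
Minute hand = 17×6 = 102°
Difference = |98.5 - 102| = 3.5°

3.5°


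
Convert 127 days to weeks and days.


Weeks: 127 ÷ 7 = 18 remainder 1

18 weeks 1 days


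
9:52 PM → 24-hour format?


21:52

Input: 9:52 PM
PM: 9 + 12 = 21


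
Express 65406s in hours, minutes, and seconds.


Hours: 65406 ÷ 3600 = 18 remainder 606
Minutes: 606 ÷ 60 = 10 remainder 6
Seconds: 6

18h 10m 6s


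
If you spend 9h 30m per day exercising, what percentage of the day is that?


Time: 570 minutes
Day: 1440 minutes
Percentage = (570/1440) × 100 ≈ 39.6%

39.6%


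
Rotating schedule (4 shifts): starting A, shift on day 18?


Shift B

Shifts: A, B, C, D
Start: A (index 0)
Day 18: (0 + 18 - 1) mod 4
= 17 mod 4
= 1
Index 1 → shift B


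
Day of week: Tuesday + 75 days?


Sunday

Start: Tuesday (index 1)
(1 + 75) mod 7
= 76 mod 7
= 6
Index 6 → Sunday


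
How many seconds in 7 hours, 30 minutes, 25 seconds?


27025 seconds

Hours: 7 × 3600 = 25200
Minutes: 30 × 60 = 1800
Seconds: 25
Total = 25200 + 1800 + 25 = 27025


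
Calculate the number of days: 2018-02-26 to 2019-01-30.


338 days

From February 26, 2018 to January 30, 2019
Rest of February 2018: 28 - 26 = 2
Full months: March 31, April 30, May 31, June 30, July 31, August 31, September 30, October 31, November 30, December 31
Days into January 2019: 30
Total = 2 + 31 + 30 + 31 + 30 + 31 + 31 + 30 + 31 + 30 + 31 + 30 = 338 days


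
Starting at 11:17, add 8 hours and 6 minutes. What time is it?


Start: 677 minutes from midnight
Add: 486 minutes
Total: 1163 minutes
Hours: 1163 ÷ 60 = 19 remainder 23

19:23


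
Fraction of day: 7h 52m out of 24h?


0.3278 (32.78%)

Total minutes: 7×60 + 52 = 472
Day = 24×60 = 1440 minutes
Fraction = 472/1440 ≈ 0.3278
As a percentage: 472/1440 × 100 ≈ 32.78%


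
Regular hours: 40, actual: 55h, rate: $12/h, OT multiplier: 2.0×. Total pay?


Regular: 40h × $12 = $480.00
Overtime: 55 - 40 = 15h
OT pay: 15h × $12 × 2.0 = $360.00
Total = $480.00 + $360.00 = $840.00

$840.00


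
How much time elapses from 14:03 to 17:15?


3h 12m

End time in minutes: 17×60 + 15 = 1035
Start time in minutes: 14×60 + 3 = 843
Difference = 1035 - 843 = 192 minutes
= 3 hours 12 minutes


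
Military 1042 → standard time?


Hour: 10
10 < 12 → AM

10:42 AM


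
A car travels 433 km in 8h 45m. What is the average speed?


Distance: 433 km
Time: 8h 45m = 525 min = 525/60 = 35/4 hours
Speed = 433 ÷ (35/4) = 433 × 4 / 35 = 1732/35 ≈ 49.5 km/h

49.5 km/h


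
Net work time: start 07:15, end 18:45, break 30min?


11h 0m (660 minutes)

Total time = (18×60+45) - (7×60+15)
= 1125 - 435 = 690 min
Minus break: 690 - 30 = 660 min
= 11h 0m


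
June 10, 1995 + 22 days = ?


July 2, 1995

Start: June 10, 1995
Add 22 days
June 10 → July 1: 30 - 10 + 1 = 21 days (22 - 21 = 1 left)
July 1 + 1 = July 2, 1995


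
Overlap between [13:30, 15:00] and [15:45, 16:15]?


0 minutes

Meeting A: 810-900 (in minutes from midnight)
Meeting B: 945-975
Overlap start = max(810, 945) = 945
Overlap end = min(900, 975) = 900
Overlap = max(0, 900 - 945) = 0 min


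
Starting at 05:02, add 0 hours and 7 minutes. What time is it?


Start: 302 minutes from midnight
Add: 7 minutes
Total: 309 minutes
Hours: 309 ÷ 60 = 5 remainder 9

05:09


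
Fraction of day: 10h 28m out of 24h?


Total minutes: 10×60 + 28 = 628
Day = 24×60 = 1440 minutes
Fraction = 628/1440 ≈ 0.4361
As a percentage: 628/1440 × 100 ≈ 43.61%

0.4361 (43.61%)


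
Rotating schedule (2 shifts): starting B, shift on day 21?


Shifts: A, B
Start: B (index 1)
Day 21: (1 + 21 - 1) mod 2
= 21 mod 2
= 1
Index 1 → shift B

Shift B


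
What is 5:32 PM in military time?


17:32

Input: 5:32 PM
PM: 5 + 12 = 17


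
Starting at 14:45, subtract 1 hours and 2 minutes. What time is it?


13:43

Start: 885 minutes from midnight
Subtract: 62 minutes
Remaining: 885 - 62 = 823
Hours: 13, Minutes: 43


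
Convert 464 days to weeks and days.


Weeks: 464 ÷ 7 = 66 remainder 2

66 weeks 2 days


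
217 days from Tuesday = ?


Start: Tuesday (index 1)
(1 + 217) mod 7
= 218 mod 7
= 1
Index 1 → Tuesday

Tuesday


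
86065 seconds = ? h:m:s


23h 54m 25s

Hours: 86065 ÷ 3600 = 23 remainder 3265
Minutes: 3265 ÷ 60 = 54 remainder 25
Seconds: 25


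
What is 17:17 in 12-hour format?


Hour: 17
17 - 12 = 5 → PM

5:17 PM


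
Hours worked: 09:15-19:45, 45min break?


Total time = (19×60+45) - (9×60+15)
= 1185 - 555 = 630 min
Minus break: 630 - 45 = 585 min
= 9h 45m

9h 45m (585 minutes)


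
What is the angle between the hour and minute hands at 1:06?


3.0°

Hour hand = 1×30 + 6×0.5 = 33.0°
Minute hand = 6×6 = 36°
Difference = |33.0 - 36| = 3.0°


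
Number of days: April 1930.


Month: April (month 4)
April has 30 days

30 days


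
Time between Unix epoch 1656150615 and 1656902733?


752118 seconds (208.9 hours / 8.71 days)

Difference = 1656902733 - 1656150615 = 752118 seconds
In hours: 752118 / 3600 ≈ 208.9
In days: 752118 / 86400 ≈ 8.71


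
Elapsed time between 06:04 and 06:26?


0h 22m

End time in minutes: 6×60 + 26 = 386
Start time in minutes: 6×60 + 4 = 364
Difference = 386 - 364 = 22 minutes
= 0 hours 22 minutes


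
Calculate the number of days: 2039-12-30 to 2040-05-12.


134 days

From December 30, 2039 to May 12, 2040
Rest of December 2039: 31 - 30 = 1
Full months: January 31, February 2040 29, March 31, April 30
Days into May 2040: 12
Total = 1 + 31 + 29 + 31 + 30 + 12 = 134 days


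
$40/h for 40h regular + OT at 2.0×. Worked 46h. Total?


Regular: 40h × $40 = $1600.00
Overtime: 46 - 40 = 6h
OT pay: 6h × $40 × 2.0 = $480.00
Total = $1600.00 + $480.00 = $2080.00

$2080.00


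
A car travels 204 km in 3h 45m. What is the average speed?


Distance: 204 km
Time: 3h 45m = 225 min = 225/60 = 15/4 hours
Speed = 204 ÷ (15/4) = 204 × 4 / 15 = 816/15 = 54.4 km/h

54.4 km/h


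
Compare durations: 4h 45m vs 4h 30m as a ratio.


19:18 (1.06)

Duration 1: 285 minutes
Duration 2: 270 minutes
Ratio = 285:270
GCD = 15
Simplified = 19:18
As a decimal: 19/18 ≈ 1.06


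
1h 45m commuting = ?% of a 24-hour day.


7.3%

Time: 105 minutes
Day: 1440 minutes
Percentage = (105/1440) × 100 ≈ 7.3%


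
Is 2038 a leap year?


Rules: divisible by 4 AND (not by 100 OR by 400)
2038 ÷ 4 = 509 remainder 2 → not divisible by 4
Not divisible by 4 → not a leap year

No


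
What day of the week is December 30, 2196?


Zeller's congruence:
q=30, m=12, k=96, j=21
h = (30 + ⌊13×13/5⌋ + 96 + ⌊96/4⌋ + ⌊21/4⌋ - 2×21) mod 7
= (30 + 33 + 96 + 24 + 5 - 42) mod 7
= 146 mod 7 = 6
h=6 → Friday

Friday


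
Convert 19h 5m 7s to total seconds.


Hours: 19 × 3600 = 68400
Minutes: 5 × 60 = 300
Seconds: 7
Total = 68400 + 300 + 7 = 68707

68707 seconds


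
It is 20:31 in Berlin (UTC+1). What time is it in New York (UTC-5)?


14:31

Time difference = UTC-5 - UTC+1 = -6 hours
New hour = (20 -6) mod 24
= 14 mod 24 = 14
Minutes unchanged → 14:31


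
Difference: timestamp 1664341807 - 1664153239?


Difference = 1664341807 - 1664153239 = 188568 seconds
In hours: 188568 / 3600 ≈ 52.4
In days: 188568 / 86400 ≈ 2.18

188568 seconds (52.4 hours / 2.18 days)


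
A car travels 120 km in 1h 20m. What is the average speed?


90.0 km/h

Distance: 120 km
Time: 1h 20m = 80 min = 80/60 = 4/3 hours
Speed = 120 ÷ (4/3) = 120 × 3 / 4 = 360/4 = 90.0 km/h


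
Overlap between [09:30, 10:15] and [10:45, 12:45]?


0 minutes

Meeting A: 570-615 (in minutes from midnight)
Meeting B: 645-765
Overlap start = max(570, 645) = 645
Overlap end = min(615, 765) = 615
Overlap = max(0, 615 - 645) = 0 min


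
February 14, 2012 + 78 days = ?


May 2, 2012

Start: February 14, 2012
Add 78 days
February 14 → March 1: 29 - 14 + 1 = 16 days (78 - 16 = 62 left)
March 1 → April 1: 31 - 1 + 1 = 31 days (62 - 31 = 31 left)
April 1 → May 1: 30 - 1 + 1 = 30 days (31 - 30 = 1 left)
May 1 + 1 = May 2, 2012


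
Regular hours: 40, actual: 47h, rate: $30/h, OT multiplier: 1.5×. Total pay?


Regular: 40h × $30 = $1200.00
Overtime: 47 - 40 = 7h
OT pay: 7h × $30 × 1.5 = $315.00
Total = $1200.00 + $315.00 = $1515.00

$1515.00


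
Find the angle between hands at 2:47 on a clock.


Hour hand = 2×30 + 47×0.5 = 83.5°
Minute hand = 47×6 = 282°
Difference = |83.5 - 282| = 198.5°
Since > 180°: 360 - 198.5 = 161.5°

161.5°


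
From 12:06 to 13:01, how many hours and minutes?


0h 55m

End time in minutes: 13×60 + 1 = 781
Start time in minutes: 12×60 + 6 = 726
Difference = 781 - 726 = 55 minutes
= 0 hours 55 minutes


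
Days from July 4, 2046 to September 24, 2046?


From July 4, 2046 to September 24, 2046
Rest of July 2046: 31 - 4 = 27
Full months: August 31
Days into September 2046: 24
Total = 27 + 31 + 24 = 82 days

82 days


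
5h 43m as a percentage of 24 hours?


Total minutes: 5×60 + 43 = 343
Day = 24×60 = 1440 minutes
Fraction = 343/1440 ≈ 0.2382
As a percentage: 343/1440 × 100 ≈ 23.82%

0.2382 (23.82%)


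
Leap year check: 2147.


Rules: divisible by 4 AND (not by 100 OR by 400)
2147 ÷ 4 = 536 remainder 3 → not divisible by 4
Not divisible by 4 → not a leap year

No


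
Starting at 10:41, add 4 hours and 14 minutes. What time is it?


Start: 641 minutes from midnight
Add: 254 minutes
Total: 895 minutes
Hours: 895 ÷ 60 = 14 remainder 55

14:55


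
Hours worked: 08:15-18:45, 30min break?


Total time = (18×60+45) - (8×60+15)
= 1125 - 495 = 630 min
Minus break: 630 - 30 = 600 min
= 10h 0m

10h 0m (600 minutes)


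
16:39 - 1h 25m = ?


15:14

Start: 999 minutes from midnight
Subtract: 85 minutes
Remaining: 999 - 85 = 914
Hours: 15, Minutes: 14


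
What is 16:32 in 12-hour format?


4:32 PM

Hour: 16
16 - 12 = 4 → PM


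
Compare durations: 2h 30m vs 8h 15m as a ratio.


Duration 1: 150 minutes
Duration 2: 495 minutes
Ratio = 150:495
GCD = 15
Simplified = 10:33
As a decimal: 10/33 ≈ 0.30

10:33 (0.30)


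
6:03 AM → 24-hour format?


Input: 6:03 AM
AM hour stays: 6

06:03


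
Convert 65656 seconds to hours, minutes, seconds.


18h 14m 16s

Hours: 65656 ÷ 3600 = 18 remainder 856
Minutes: 856 ÷ 60 = 14 remainder 16
Seconds: 16


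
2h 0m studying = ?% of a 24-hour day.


8.3%

Time: 120 minutes
Day: 1440 minutes
Percentage = (120/1440) × 100 ≈ 8.3%


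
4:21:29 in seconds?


15689 seconds

Hours: 4 × 3600 = 14400
Minutes: 21 × 60 = 1260
Seconds: 29
Total = 14400 + 1260 + 29 = 15689


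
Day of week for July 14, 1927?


Thursday

Zeller's congruence:
q=14, m=7, k=27, j=19
h = (14 + ⌊13×8/5⌋ + 27 + ⌊27/4⌋ + ⌊19/4⌋ - 2×19) mod 7
= (14 + 20 + 27 + 6 + 4 - 38) mod 7
= 33 mod 7 = 5
h=5 → Thursday


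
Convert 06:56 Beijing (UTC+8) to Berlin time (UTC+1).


23:56 (previous day)

Time difference = UTC+1 - UTC+8 = -7 hours
New hour = (6 -7) mod 24
= -1 mod 24 = 23
Minutes unchanged → 23:56; -1 < 0 → previous day


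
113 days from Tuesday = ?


Start: Tuesday (index 1)
(1 + 113) mod 7
= 114 mod 7
= 2
Index 2 → Wednesday

Wednesday


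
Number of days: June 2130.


Month: June (month 6)
June has 30 days

30 days


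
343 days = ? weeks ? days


49 weeks 0 days

Weeks: 343 ÷ 7 = 49 remainder 0


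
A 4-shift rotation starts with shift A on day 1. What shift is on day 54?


Shift B

Shifts: A, B, C, D
Start: A (index 0)
Day 54: (0 + 54 - 1) mod 4
= 53 mod 4
= 1
Index 1 → shift B


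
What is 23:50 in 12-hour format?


11:50 PM

Hour: 23
23 - 12 = 11 → PM


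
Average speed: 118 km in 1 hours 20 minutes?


Distance: 118 km
Time: 1h 20m = 80 min = 80/60 = 4/3 hours
Speed = 118 ÷ (4/3) = 118 × 3 / 4 = 354/4 = 88.5 km/h

88.5 km/h


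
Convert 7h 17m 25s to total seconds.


26245 seconds

Hours: 7 × 3600 = 25200
Minutes: 17 × 60 = 1020
Seconds: 25
Total = 25200 + 1020 + 25 = 26245


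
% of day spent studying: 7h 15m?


Time: 435 minutes
Day: 1440 minutes
Percentage = (435/1440) × 100 ≈ 30.2%

30.2%


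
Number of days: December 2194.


Month: December (month 12)
December has 31 days

31 days


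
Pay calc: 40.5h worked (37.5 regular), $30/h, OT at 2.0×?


$1305.00

Regular: 37.5h × $30 = $1125.00
Overtime: 40.5 - 37.5 = 3.0h
OT pay: 3.0h × $30 × 2.0 = $180.00
Total = $1125.00 + $180.00 = $1305.00


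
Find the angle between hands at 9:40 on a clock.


50.0°

Hour hand = 9×30 + 40×0.5 = 290.0°
Minute hand = 40×6 = 240°
Difference = |290.0 - 240| = 50.0°


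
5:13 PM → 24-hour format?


Input: 5:13 PM
PM: 5 + 12 = 17

17:13


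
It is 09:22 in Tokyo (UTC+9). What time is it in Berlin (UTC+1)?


01:22

Time difference = UTC+1 - UTC+9 = -8 hours
New hour = (9 -8) mod 24
= 1 mod 24 = 1
Minutes unchanged → 01:22


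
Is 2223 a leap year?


Rules: divisible by 4 AND (not by 100 OR by 400)
2223 ÷ 4 = 555 remainder 3 → not divisible by 4
Not divisible by 4 → not a leap year

No


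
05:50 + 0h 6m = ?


Start: 350 minutes from midnight
Add: 6 minutes
Total: 356 minutes
Hours: 356 ÷ 60 = 5 remainder 56

05:56


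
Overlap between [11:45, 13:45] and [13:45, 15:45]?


0 minutes

Meeting A: 705-825 (in minutes from midnight)
Meeting B: 825-945
Overlap start = max(705, 825) = 825
Overlap end = min(825, 945) = 825
Overlap = max(0, 825 - 825) = 0 min


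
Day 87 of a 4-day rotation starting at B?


Shifts: A, B, C, D
Start: B (index 1)
Day 87: (1 + 87 - 1) mod 4
= 87 mod 4
= 3
Index 3 → shift D

Shift D


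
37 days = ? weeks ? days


5 weeks 2 days

Weeks: 37 ÷ 7 = 5 remainder 2


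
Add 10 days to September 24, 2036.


Start: September 24, 2036
Add 10 days
September 24 → October 1: 30 - 24 + 1 = 7 days (10 - 7 = 3 left)
October 1 + 3 = October 4, 2036

October 4, 2036


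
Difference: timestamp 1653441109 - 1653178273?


Difference = 1653441109 - 1653178273 = 262836 seconds
In hours: 262836 / 3600 ≈ 73.0
In days: 262836 / 86400 ≈ 3.04

262836 seconds (73.0 hours / 3.04 days)


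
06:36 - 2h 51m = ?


Start: 396 minutes from midnight
Subtract: 171 minutes
Remaining: 396 - 171 = 225
Hours: 3, Minutes: 45

03:45


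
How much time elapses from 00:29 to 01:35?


1h 6m

End time in minutes: 1×60 + 35 = 95
Start time in minutes: 0×60 + 29 = 29
Difference = 95 - 29 = 66 minutes
= 1 hours 6 minutes


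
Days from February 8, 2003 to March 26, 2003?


46 days

From February 8, 2003 to March 26, 2003
Rest of February 2003: 28 - 8 = 20
Days into March 2003: 26
Total = 20 + 26 = 46 days


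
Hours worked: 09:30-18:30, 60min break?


8h 0m (480 minutes)

Total time = (18×60+30) - (9×60+30)
= 1110 - 570 = 540 min
Minus break: 540 - 60 = 480 min
= 8h 0m


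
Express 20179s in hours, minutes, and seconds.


Hours: 20179 ÷ 3600 = 5 remainder 2179
Minutes: 2179 ÷ 60 = 36 remainder 19
Seconds: 19

5h 36m 19s


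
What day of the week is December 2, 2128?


Zeller's congruence:
q=2, m=12, k=28, j=21
h = (2 + ⌊13×13/5⌋ + 28 + ⌊28/4⌋ + ⌊21/4⌋ - 2×21) mod 7
= (2 + 33 + 28 + 7 + 5 - 42) mod 7
= 33 mod 7 = 5
h=5 → Thursday

Thursday


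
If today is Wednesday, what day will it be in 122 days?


Start: Wednesday (index 2)
(2 + 122) mod 7
= 124 mod 7
= 5
Index 5 → Saturday

Saturday


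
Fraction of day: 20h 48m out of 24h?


Total minutes: 20×60 + 48 = 1248
Day = 24×60 = 1440 minutes
Fraction = 1248/1440 ≈ 0.8667
As a percentage: 1248/1440 × 100 ≈ 86.67%

0.8667 (86.67%)


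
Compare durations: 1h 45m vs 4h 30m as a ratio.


7:18 (0.39)

Duration 1: 105 minutes
Duration 2: 270 minutes
Ratio = 105:270
GCD = 15
Simplified = 7:18
As a decimal: 7/18 ≈ 0.39


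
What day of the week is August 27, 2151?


Zeller's congruence:
q=27, m=8, k=51, j=21
h = (27 + ⌊13×9/5⌋ + 51 + ⌊51/4⌋ + ⌊21/4⌋ - 2×21) mod 7
= (27 + 23 + 51 + 12 + 5 - 42) mod 7
= 76 mod 7 = 6
h=6 → Friday

Friday


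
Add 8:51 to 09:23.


18:14

Start: 563 minutes from midnight
Add: 531 minutes
Total: 1094 minutes
Hours: 1094 ÷ 60 = 18 remainder 14


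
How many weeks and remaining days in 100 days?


14 weeks 2 days

Weeks: 100 ÷ 7 = 14 remainder 2


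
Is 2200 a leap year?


No

Rules: divisible by 4 AND (not by 100 OR by 400)
2200 ÷ 4 = 550 exactly → divisible by 4
2200 ÷ 100 = 22 exactly → divisible by 100
2200 ÷ 400 = 5 remainder 200 → not divisible by 400
Divisible by 100 but not by 400 → not a leap year


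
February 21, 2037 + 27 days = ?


Start: February 21, 2037
Add 27 days
February 21 → March 1: 28 - 21 + 1 = 8 days (27 - 8 = 19 left)
March 1 + 19 = March 20, 2037

March 20, 2037


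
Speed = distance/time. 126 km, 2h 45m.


45.8 km/h

Distance: 126 km
Time: 2h 45m = 165 min = 165/60 = 11/4 hours
Speed = 126 ÷ (11/4) = 126 × 4 / 11 = 504/11 ≈ 45.8 km/h
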